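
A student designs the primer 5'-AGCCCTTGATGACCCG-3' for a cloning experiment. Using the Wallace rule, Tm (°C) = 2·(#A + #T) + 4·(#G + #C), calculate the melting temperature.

52°C

Scanning the sequence gives C=6, G=4, A=3, T=3.
A+T = 6, G+C = 10
Tm = 4·10 + 2·6 = 40 + 12 = 52°C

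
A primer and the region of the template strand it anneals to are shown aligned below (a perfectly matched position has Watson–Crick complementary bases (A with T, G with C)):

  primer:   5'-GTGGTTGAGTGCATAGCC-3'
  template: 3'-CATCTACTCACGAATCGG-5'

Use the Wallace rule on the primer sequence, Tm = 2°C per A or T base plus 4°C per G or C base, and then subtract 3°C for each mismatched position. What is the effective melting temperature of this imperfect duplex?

47°C

Primer base counts: A=3, T=5, G=7, C=3 → A+T=8, G+C=10
Perfect-match Tm = 2(8) + 4(10) = 16 + 40 = 56°C
Mismatches (positions where the bases are not complementary): 3 (at positions 3, 5, 13)
Effective Tm = 56 − 3×3 = 56 − 9 = 47°C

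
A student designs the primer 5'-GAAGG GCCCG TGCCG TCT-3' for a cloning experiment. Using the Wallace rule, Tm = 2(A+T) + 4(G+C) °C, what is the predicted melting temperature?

62°C

Base counts: C=6, T=3, G=7, A=2
A+T = 5, G+C = 13
Tm = 2(5) + 4(13) = 10 + 52 = 62°C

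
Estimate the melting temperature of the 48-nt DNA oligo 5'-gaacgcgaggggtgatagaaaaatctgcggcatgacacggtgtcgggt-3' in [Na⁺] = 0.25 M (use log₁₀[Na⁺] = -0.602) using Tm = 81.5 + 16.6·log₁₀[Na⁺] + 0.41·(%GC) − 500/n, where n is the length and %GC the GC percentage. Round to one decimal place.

Length n = 48. G=19, T=8, C=8, A=13
G+C = 27, so %GC = 27/48 × 100 = 56.25%
Salt term: 16.6 × (-0.602) = -9.993
GC term: 0.41 × 56.25 = 23.062; length term: −500/48 = −10.417
Tm = 81.5 + (-9.993) + 23.062 − 10.417 = 84.152 → 84.2°C

84.2°C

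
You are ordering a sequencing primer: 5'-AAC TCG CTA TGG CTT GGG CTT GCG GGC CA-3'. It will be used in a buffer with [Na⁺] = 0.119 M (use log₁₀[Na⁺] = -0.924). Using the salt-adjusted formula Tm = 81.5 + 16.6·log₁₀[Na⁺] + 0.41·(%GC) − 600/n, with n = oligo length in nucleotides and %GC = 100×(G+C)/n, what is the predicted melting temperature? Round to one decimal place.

Length n = 29. A=4, T=7, C=8, G=10
G+C = 18, so %GC = 18/29 × 100 = 62.069%
Salt term: 16.6 × (-0.924) = -15.338
GC term: 0.41 × 62.069 = 25.448; length term: −600/29 = −20.69
Tm = 81.5 + (-15.338) + 25.448 − 20.69 = 70.92 → 70.9°C

70.9°C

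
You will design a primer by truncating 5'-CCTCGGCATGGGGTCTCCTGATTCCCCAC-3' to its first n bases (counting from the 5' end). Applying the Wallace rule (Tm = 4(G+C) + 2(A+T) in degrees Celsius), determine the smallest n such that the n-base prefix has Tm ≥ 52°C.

First 14 bases: CCTCGGCATGGGGT → Tm = 48°C (< 52°C)
First 15 bases: CCTCGGCATGGGGTC → Tm = 52°C (≥ 52°C)
Since every base adds ≥2°C, Tm only increases with n, so the threshold is first crossed at n = 15.

n = 15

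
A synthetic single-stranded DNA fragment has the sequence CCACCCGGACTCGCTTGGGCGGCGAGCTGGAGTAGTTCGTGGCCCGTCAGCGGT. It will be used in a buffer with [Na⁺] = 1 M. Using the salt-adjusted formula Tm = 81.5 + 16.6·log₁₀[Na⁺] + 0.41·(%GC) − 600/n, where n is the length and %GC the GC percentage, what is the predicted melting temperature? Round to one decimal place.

99.2°C

Length n = 54. Base counts: A=6, T=10, C=17, G=21
G+C = 38, so %GC = 38/54 × 100 = 70.37%
Salt term: 16.6 × (0) = 0
GC term: 0.41 × 70.37 = 28.852; length term: −600/54 = −11.111
Tm = 81.5 + (0) + 28.852 − 11.111 = 99.241 → 99.2°C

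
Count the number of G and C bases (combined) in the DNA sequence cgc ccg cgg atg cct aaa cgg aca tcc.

Counting bases: G=7, C=11, T=3, A=6
G+C = 7 + 11 = 18

18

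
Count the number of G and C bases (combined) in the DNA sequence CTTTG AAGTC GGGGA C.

Counting bases: C=3, T=4, G=6, A=3
Total G or C: 6 + 3 = 9

9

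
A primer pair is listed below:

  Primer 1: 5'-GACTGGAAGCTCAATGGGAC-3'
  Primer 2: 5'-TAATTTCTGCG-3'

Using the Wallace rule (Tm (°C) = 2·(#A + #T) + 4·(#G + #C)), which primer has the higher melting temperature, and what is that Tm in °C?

Primer 1, 62°C

Primer 1: A+T=9, G+C=11 → Tm = 2(9)+4(11) = 62°C
Primer 2: A+T=7, G+C=4 → Tm = 2(7)+4(4) = 30°C
62°C vs 30°C → primer 1 is higher.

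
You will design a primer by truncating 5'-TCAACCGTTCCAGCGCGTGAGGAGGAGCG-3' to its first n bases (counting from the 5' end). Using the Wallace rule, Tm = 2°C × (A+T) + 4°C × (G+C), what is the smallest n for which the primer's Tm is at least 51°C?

n = 16

First 15 bases: TCAACCGTTCCAGCG → Tm = 48°C (< 51°C)
First 16 bases: TCAACCGTTCCAGCGC → Tm = 52°C (≥ 51°C)
Each additional base adds 2°C (A/T) or 4°C (G/C), so Tm is non-decreasing in n; n = 16 is the first length to reach 51°C.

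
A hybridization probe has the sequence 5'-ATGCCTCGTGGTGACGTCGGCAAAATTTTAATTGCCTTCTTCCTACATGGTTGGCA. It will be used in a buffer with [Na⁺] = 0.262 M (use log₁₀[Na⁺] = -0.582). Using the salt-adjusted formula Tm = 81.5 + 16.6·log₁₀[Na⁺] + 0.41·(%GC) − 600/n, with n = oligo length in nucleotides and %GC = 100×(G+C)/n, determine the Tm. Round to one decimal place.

80.2°C

Length n = 56. Base counts: C=13, A=11, G=13, T=19
G+C = 26, so %GC = 26/56 × 100 = 46.429%
Salt term: 16.6 × (-0.582) = -9.661
GC term: 0.41 × 46.429 = 19.036; length term: −600/56 = −10.714
Tm = 81.5 + (-9.661) + 19.036 − 10.714 = 80.161 → 80.2°C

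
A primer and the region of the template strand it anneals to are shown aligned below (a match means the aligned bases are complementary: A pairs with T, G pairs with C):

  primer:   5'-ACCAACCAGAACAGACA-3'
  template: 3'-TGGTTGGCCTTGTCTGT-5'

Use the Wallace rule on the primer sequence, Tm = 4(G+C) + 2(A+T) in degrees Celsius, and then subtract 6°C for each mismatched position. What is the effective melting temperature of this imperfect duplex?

Primer base counts: A=9, T=0, G=2, C=6 → A+T=9, G+C=8
Perfect-match Tm = 2(9) + 4(8) = 18 + 32 = 50°C
Mismatches (positions where the bases are not complementary): 1 (at position 8)
Effective Tm = 50 − 1×6 = 50 − 6 = 44°C

44°C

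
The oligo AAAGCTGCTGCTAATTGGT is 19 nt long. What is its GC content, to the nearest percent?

42%

Scanning the sequence gives C=3, G=5, T=6, A=5.
G+C = 5 + 3 = 8 out of 19 bases
%GC = 8/19 × 100 = 42.11% ≈ 42%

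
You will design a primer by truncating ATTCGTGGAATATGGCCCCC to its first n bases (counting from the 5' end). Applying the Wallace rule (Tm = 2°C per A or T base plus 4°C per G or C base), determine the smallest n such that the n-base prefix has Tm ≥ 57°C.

First 18 bases: ATTCGTGGAATATGGCCC → Tm = 54°C (< 57°C)
First 19 bases: ATTCGTGGAATATGGCCCC → Tm = 58°C (≥ 57°C)
Since every base adds ≥2°C, Tm only increases with n, so the threshold is first crossed at n = 19.

n = 19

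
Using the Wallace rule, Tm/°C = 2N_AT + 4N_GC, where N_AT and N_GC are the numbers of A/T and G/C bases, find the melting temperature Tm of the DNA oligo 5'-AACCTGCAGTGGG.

Counting bases: T=2, A=3, G=5, C=3
AT pairs contribute 5, GC pairs contribute 8.
Tm = 2(5) + 4(8) = 10 + 32 = 42°C

42°C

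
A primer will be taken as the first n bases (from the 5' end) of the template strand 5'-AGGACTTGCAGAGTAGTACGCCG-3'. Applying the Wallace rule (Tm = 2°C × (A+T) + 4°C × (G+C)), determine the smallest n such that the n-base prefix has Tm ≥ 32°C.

First 10 bases: AGGACTTGCA → Tm = 30°C (< 32°C)
First 11 bases: AGGACTTGCAG → Tm = 34°C (≥ 32°C)
Each additional base adds 2°C (A/T) or 4°C (G/C), so Tm is non-decreasing in n; n = 11 is the first length to reach 32°C.

n = 11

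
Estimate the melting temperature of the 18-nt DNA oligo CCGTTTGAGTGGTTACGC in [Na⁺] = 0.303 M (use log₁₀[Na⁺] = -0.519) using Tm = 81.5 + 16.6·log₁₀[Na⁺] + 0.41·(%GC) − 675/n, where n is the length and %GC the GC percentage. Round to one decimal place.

58.2°C

Length n = 18. Base counts: C=4, T=6, A=2, G=6
G+C = 10, so %GC = 10/18 × 100 = 55.556%
Salt term: 16.6 × (-0.519) = -8.615
GC term: 0.41 × 55.556 = 22.778; length term: −675/18 = −37.5
Tm = 81.5 + (-8.615) + 22.778 − 37.5 = 58.163 → 58.2°C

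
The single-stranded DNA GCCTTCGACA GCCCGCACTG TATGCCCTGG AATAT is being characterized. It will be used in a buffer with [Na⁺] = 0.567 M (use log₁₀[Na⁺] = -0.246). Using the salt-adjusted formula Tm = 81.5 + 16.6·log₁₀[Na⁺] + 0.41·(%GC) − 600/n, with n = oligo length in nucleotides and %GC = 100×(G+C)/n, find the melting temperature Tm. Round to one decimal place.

Length n = 35. C=12, T=8, A=7, G=8
G+C = 20, so %GC = 20/35 × 100 = 57.143%
Salt term: 16.6 × (-0.246) = -4.084
GC term: 0.41 × 57.143 = 23.429; length term: −600/35 = −17.143
Tm = 81.5 + (-4.084) + 23.429 − 17.143 = 83.702 → 83.7°C

83.7°C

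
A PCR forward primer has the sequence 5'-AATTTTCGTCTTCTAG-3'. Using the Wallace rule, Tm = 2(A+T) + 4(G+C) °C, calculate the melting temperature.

42°C

G=2, A=3, T=8, C=3
A+T = 11, G+C = 5
Tm = 4·5 + 2·11 = 20 + 22 = 42°C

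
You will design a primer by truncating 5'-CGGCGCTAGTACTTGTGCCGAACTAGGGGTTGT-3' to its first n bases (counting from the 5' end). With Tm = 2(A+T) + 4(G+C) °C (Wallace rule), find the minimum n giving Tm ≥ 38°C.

n = 12

First 11 bases: CGGCGCTAGTA → Tm = 36°C (< 38°C)
First 12 bases: CGGCGCTAGTAC → Tm = 40°C (≥ 38°C)
Since every base adds ≥2°C, Tm only increases with n, so the threshold is first crossed at n = 12.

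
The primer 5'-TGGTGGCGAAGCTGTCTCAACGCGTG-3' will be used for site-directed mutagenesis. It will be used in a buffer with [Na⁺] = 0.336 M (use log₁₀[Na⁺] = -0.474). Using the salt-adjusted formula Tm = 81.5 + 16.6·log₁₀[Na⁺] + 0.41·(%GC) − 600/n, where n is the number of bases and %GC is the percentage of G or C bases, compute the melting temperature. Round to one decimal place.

Length n = 26. G=10, A=4, T=6, C=6
G+C = 16, so %GC = 16/26 × 100 = 61.538%
Salt term: 16.6 × (-0.474) = -7.868
GC term: 0.41 × 61.538 = 25.231; length term: −600/26 = −23.077
Tm = 81.5 + (-7.868) + 25.231 − 23.077 = 75.786 → 75.8°C

75.8°C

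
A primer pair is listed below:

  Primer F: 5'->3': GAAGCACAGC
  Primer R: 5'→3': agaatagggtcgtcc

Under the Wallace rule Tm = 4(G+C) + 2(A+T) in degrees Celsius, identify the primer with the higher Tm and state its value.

Primer F: A+T=4, G+C=6 → Tm = 2(4)+4(6) = 32°C
Primer R: A+T=7, G+C=8 → Tm = 2(7)+4(8) = 46°C
32°C vs 46°C → primer R is higher.

Primer R, 46°C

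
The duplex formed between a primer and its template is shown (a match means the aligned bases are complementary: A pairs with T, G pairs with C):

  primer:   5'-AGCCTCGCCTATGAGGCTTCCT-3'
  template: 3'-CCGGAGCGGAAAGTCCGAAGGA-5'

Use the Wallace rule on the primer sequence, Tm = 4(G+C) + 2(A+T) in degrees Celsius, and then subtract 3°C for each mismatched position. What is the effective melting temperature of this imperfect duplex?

Primer base counts: A=3, T=6, G=5, C=8 → A+T=9, G+C=13
Perfect-match Tm = 2(9) + 4(13) = 18 + 52 = 70°C
Mismatches (positions where the bases are not complementary): 3 (at positions 1, 11, 13)
Effective Tm = 70 − 3×3 = 70 − 9 = 61°C

61°C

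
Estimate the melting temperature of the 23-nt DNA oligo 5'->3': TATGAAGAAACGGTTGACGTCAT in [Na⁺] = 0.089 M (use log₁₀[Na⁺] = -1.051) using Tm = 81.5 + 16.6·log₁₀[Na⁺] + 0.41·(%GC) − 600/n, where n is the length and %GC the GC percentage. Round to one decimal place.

Length n = 23. G=6, T=6, A=8, C=3
G+C = 9, so %GC = 9/23 × 100 = 39.13%
Salt term: 16.6 × (-1.051) = -17.447
GC term: 0.41 × 39.13 = 16.043; length term: −600/23 = −26.087
Tm = 81.5 + (-17.447) + 16.043 − 26.087 = 54.009 → 54.0°C

54.0°C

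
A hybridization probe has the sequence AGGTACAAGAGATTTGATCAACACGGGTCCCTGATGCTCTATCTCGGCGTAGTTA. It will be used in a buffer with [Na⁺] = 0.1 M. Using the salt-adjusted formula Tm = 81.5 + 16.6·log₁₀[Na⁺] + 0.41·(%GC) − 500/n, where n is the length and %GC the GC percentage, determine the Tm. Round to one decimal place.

75.2°C

Length n = 55. C=12, G=14, T=15, A=14
G+C = 26, so %GC = 26/55 × 100 = 47.273%
Salt term: 16.6 × (-1) = -16.6
GC term: 0.41 × 47.273 = 19.382; length term: −500/55 = −9.091
Tm = 81.5 + (-16.6) + 19.382 − 9.091 = 75.191 → 75.2°C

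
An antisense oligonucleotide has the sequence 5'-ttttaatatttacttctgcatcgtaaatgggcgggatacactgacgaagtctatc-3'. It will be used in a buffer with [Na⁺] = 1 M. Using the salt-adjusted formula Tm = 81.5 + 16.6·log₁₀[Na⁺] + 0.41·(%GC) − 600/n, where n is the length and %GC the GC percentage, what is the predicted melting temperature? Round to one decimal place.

Length n = 55. Counting bases: G=11, C=10, A=15, T=19
G+C = 21, so %GC = 21/55 × 100 = 38.182%
Salt term: 16.6 × (0) = 0
GC term: 0.41 × 38.182 = 15.655; length term: −600/55 = −10.909
Tm = 81.5 + (0) + 15.655 − 10.909 = 86.246 → 86.2°C

86.2°C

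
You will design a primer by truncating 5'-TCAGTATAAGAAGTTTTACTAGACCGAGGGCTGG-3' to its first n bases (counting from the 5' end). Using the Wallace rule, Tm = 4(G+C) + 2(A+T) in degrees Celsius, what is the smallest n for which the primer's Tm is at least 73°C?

n = 28

First 27 bases: TCAGTATAAGAAGTTTTACTAGACCGA → Tm = 72°C (< 73°C)
First 28 bases: TCAGTATAAGAAGTTTTACTAGACCGAG → Tm = 76°C (≥ 73°C)
Each additional base adds 2°C (A/T) or 4°C (G/C), so Tm is non-decreasing in n; n = 28 is the first length to reach 73°C.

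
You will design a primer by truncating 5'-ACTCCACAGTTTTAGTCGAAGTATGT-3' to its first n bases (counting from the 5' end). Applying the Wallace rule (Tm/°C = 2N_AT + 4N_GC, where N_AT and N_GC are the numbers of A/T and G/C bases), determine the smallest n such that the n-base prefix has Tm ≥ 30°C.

n = 10

First 9 bases: ACTCCACAG → Tm = 28°C (< 30°C)
First 10 bases: ACTCCACAGT → Tm = 30°C (≥ 30°C)
Since every base adds ≥2°C, Tm only increases with n, so the threshold is first crossed at n = 10.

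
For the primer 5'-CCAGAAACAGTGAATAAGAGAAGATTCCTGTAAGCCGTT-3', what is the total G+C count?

A=15, T=8, G=9, C=7
Total G or C: 9 + 7 = 16

16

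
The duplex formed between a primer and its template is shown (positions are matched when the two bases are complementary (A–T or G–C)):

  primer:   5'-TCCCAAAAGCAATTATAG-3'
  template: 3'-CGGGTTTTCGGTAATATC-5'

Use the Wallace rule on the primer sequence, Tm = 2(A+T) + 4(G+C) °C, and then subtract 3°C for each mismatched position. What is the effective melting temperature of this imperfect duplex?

Primer base counts: A=8, T=4, G=2, C=4 → A+T=12, G+C=6
Perfect-match Tm = 2(12) + 4(6) = 24 + 24 = 48°C
Mismatches (positions where the bases are not complementary): 2 (at positions 1, 11)
Effective Tm = 48 − 2×3 = 48 − 6 = 42°C

42°C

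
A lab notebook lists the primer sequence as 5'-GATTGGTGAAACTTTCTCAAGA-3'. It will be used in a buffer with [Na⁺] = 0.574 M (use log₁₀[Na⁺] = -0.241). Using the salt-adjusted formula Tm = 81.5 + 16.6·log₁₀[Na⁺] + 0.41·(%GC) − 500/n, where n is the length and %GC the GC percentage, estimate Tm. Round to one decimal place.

Length n = 22. Counting bases: T=7, G=5, A=7, C=3
G+C = 8, so %GC = 8/22 × 100 = 36.364%
Salt term: 16.6 × (-0.241) = -4.001
GC term: 0.41 × 36.364 = 14.909; length term: −500/22 = −22.727
Tm = 81.5 + (-4.001) + 14.909 − 22.727 = 69.681 → 69.7°C

69.7°C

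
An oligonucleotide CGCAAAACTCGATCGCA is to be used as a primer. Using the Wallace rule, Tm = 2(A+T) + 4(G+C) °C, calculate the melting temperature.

Base counts: A=6, G=3, T=2, C=6
AT pairs contribute 8, GC pairs contribute 9.
Tm = 4·9 + 2·8 = 36 + 16 = 52°C

52°C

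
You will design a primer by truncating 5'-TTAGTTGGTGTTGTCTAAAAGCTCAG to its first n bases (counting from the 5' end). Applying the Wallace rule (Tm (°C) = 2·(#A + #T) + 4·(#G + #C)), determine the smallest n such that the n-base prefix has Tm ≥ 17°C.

n = 7

First 6 bases: TTAGTT → Tm = 14°C (< 17°C)
First 7 bases: TTAGTTG → Tm = 18°C (≥ 17°C)
Each additional base adds 2°C (A/T) or 4°C (G/C), so Tm is non-decreasing in n; n = 7 is the first length to reach 17°C.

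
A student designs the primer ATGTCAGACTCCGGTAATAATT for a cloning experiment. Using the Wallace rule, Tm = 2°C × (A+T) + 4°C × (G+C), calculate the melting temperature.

60°C

T=7, A=7, C=4, G=4
So N_AT = 14 and N_GC = 8.
Tm = 2(14) + 4(8) = 28 + 32 = 60°C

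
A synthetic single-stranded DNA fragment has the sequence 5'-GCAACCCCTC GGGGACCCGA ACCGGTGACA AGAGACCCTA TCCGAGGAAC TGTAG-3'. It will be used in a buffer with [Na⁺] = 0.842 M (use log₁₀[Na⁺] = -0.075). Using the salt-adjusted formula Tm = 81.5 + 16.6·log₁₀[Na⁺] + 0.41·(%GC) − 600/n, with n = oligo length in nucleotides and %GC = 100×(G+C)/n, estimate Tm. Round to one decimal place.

Length n = 55. Base counts: G=16, T=6, C=18, A=15
G+C = 34, so %GC = 34/55 × 100 = 61.818%
Salt term: 16.6 × (-0.075) = -1.245
GC term: 0.41 × 61.818 = 25.345; length term: −600/55 = −10.909
Tm = 81.5 + (-1.245) + 25.345 − 10.909 = 94.691 → 94.7°C

94.7°C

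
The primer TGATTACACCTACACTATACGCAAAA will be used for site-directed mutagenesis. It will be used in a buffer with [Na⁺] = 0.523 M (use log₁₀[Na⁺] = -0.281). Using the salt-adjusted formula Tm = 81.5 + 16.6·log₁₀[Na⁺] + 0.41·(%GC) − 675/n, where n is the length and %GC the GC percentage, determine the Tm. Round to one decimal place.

Length n = 26. Base counts: G=2, A=11, C=7, T=6
G+C = 9, so %GC = 9/26 × 100 = 34.615%
Salt term: 16.6 × (-0.281) = -4.665
GC term: 0.41 × 34.615 = 14.192; length term: −675/26 = −25.962
Tm = 81.5 + (-4.665) + 14.192 − 25.962 = 65.065 → 65.1°C

65.1°C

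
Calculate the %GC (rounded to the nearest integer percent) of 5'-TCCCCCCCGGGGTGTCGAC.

Scanning the sequence gives C=9, A=1, G=6, T=3.
G+C = 6 + 9 = 15 out of 19 bases
%GC = 15/19 × 100 = 78.95% ≈ 79%

79%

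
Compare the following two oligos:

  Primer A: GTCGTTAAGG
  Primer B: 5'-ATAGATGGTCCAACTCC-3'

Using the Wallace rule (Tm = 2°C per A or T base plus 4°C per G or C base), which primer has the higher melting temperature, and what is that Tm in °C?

Primer A: A+T=5, G+C=5 → Tm = 2(5)+4(5) = 30°C
Primer B: A+T=9, G+C=8 → Tm = 2(9)+4(8) = 50°C
30°C vs 50°C → primer B is higher.

Primer B, 50°C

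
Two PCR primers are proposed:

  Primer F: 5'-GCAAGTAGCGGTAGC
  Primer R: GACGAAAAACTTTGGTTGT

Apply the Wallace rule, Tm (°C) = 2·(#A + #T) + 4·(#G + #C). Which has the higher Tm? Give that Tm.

Primer F: A+T=6, G+C=9 → Tm = 2(6)+4(9) = 48°C
Primer R: A+T=12, G+C=7 → Tm = 2(12)+4(7) = 52°C
48°C vs 52°C → primer R is higher.

Primer R, 52°C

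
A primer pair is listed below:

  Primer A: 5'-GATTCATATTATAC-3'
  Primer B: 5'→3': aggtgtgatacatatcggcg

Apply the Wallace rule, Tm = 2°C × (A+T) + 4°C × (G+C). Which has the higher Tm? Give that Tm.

Primer B, 60°C

Primer A: A+T=11, G+C=3 → Tm = 2(11)+4(3) = 34°C
Primer B: A+T=10, G+C=10 → Tm = 2(10)+4(10) = 60°C
34°C vs 60°C → primer B is higher.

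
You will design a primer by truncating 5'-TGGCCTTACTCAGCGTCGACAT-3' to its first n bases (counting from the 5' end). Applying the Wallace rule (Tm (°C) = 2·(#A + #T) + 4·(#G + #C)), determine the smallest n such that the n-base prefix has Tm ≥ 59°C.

First 18 bases: TGGCCTTACTCAGCGTCG → Tm = 58°C (< 59°C)
First 19 bases: TGGCCTTACTCAGCGTCGA → Tm = 60°C (≥ 59°C)
Since every base adds ≥2°C, Tm only increases with n, so the threshold is first crossed at n = 19.

n = 19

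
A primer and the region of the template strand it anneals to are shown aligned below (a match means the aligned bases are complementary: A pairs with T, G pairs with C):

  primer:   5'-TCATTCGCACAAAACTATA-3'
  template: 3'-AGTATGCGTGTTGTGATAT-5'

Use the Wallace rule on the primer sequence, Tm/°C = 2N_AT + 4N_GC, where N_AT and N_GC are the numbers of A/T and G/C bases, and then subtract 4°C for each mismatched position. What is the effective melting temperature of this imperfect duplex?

42°C

Primer base counts: A=8, T=5, G=1, C=5 → A+T=13, G+C=6
Perfect-match Tm = 2(13) + 4(6) = 26 + 24 = 50°C
Mismatches (positions where the bases are not complementary): 2 (at positions 5, 13)
Effective Tm = 50 − 2×4 = 50 − 8 = 42°C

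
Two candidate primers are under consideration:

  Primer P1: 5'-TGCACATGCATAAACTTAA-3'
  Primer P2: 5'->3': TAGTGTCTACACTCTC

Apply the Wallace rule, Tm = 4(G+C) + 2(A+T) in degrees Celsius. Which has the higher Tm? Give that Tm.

Primer P1: A+T=13, G+C=6 → Tm = 2(13)+4(6) = 50°C
Primer P2: A+T=9, G+C=7 → Tm = 2(9)+4(7) = 46°C
50°C vs 46°C → primer P1 is higher.

Primer P1, 50°C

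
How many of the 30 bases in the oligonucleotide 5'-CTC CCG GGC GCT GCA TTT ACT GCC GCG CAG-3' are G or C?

21

C=12, G=9, A=3, T=6
Total G or C: 9 + 12 = 21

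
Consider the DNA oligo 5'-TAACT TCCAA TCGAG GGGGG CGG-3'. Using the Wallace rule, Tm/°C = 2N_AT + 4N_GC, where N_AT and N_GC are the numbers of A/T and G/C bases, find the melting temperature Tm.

G=9, A=5, C=5, T=4
So N_AT = 9 and N_GC = 14.
Tm = 2(9) + 4(14) = 18 + 56 = 74°C

74°C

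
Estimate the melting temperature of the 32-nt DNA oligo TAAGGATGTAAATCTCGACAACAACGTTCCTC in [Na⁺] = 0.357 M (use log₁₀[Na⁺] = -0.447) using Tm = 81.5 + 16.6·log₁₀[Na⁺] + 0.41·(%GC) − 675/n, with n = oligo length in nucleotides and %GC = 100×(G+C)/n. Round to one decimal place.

69.6°C

Length n = 32. Base counts: A=11, G=5, T=8, C=8
G+C = 13, so %GC = 13/32 × 100 = 40.625%
Salt term: 16.6 × (-0.447) = -7.42
GC term: 0.41 × 40.625 = 16.656; length term: −675/32 = −21.094
Tm = 81.5 + (-7.42) + 16.656 − 21.094 = 69.642 → 69.6°C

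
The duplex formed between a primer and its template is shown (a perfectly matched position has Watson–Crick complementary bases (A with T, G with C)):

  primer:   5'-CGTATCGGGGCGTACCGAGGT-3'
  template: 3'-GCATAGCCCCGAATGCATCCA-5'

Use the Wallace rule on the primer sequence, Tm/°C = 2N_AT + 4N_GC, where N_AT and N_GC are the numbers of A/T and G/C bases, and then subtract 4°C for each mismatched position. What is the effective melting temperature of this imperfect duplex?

Primer base counts: A=3, T=4, G=9, C=5 → A+T=7, G+C=14
Perfect-match Tm = 2(7) + 4(14) = 14 + 56 = 70°C
Mismatches (positions where the bases are not complementary): 3 (at positions 12, 16, 17)
Effective Tm = 70 − 3×4 = 70 − 12 = 58°C

58°C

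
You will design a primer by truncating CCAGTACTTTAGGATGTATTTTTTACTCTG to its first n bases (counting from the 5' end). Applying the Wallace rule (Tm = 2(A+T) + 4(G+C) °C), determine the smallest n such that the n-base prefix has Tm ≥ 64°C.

First 24 bases: CCAGTACTTTAGGATGTATTTTTT → Tm = 62°C (< 64°C)
First 25 bases: CCAGTACTTTAGGATGTATTTTTTA → Tm = 64°C (≥ 64°C)
Each additional base adds 2°C (A/T) or 4°C (G/C), so Tm is non-decreasing in n; n = 25 is the first length to reach 64°C.

n = 25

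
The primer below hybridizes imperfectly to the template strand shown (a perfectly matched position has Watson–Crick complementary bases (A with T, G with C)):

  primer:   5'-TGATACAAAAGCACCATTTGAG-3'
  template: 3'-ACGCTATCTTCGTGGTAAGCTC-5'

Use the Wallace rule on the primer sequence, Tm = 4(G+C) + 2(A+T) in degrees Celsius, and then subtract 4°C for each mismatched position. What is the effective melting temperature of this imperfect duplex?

40°C

Primer base counts: A=9, T=5, G=4, C=4 → A+T=14, G+C=8
Perfect-match Tm = 2(14) + 4(8) = 28 + 32 = 60°C
Mismatches (positions where the bases are not complementary): 5 (at positions 3, 4, 6, 8, 19)
Effective Tm = 60 − 5×4 = 60 − 20 = 40°C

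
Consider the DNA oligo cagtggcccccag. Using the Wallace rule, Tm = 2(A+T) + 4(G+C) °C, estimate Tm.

Counting bases: C=6, T=1, A=2, G=4
So N_AT = 3 and N_GC = 10.
Tm = 2×3 + 4×10 = 46°C

46°C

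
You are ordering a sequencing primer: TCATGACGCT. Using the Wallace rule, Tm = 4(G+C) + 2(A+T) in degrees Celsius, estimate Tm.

Counting bases: G=2, C=3, T=3, A=2
So N_AT = 5 and N_GC = 5.
Tm = 2(5) + 4(5) = 10 + 20 = 30°C

30°C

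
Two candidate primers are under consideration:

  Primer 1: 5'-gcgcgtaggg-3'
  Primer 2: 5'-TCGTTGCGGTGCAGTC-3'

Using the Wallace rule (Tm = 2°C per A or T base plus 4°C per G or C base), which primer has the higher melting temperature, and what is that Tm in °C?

Primer 2, 52°C

Primer 1: A+T=2, G+C=8 → Tm = 2(2)+4(8) = 36°C
Primer 2: A+T=6, G+C=10 → Tm = 2(6)+4(10) = 52°C
36°C vs 52°C → primer 2 is higher.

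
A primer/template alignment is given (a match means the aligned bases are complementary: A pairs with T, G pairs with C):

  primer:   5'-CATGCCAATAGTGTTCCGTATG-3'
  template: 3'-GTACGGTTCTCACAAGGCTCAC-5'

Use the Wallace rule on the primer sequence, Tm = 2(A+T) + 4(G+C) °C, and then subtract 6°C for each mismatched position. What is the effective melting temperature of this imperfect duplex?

46°C

Primer base counts: A=5, T=7, G=5, C=5 → A+T=12, G+C=10
Perfect-match Tm = 2(12) + 4(10) = 24 + 40 = 64°C
Mismatches (positions where the bases are not complementary): 3 (at positions 9, 19, 20)
Effective Tm = 64 − 3×6 = 64 − 18 = 46°C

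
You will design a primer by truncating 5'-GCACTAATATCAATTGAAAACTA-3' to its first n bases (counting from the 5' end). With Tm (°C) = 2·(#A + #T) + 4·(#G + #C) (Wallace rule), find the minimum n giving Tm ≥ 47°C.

First 18 bases: GCACTAATATCAATTGAA → Tm = 46°C (< 47°C)
First 19 bases: GCACTAATATCAATTGAAA → Tm = 48°C (≥ 47°C)
Since every base adds ≥2°C, Tm only increases with n, so the threshold is first crossed at n = 19.

n = 19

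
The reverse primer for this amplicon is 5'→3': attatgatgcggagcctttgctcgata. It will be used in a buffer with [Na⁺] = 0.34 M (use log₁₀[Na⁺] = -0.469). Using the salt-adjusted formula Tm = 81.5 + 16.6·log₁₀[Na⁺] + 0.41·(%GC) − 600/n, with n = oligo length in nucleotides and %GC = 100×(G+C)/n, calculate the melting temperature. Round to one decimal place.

Length n = 27. Scanning the sequence gives C=5, G=7, A=6, T=9.
G+C = 12, so %GC = 12/27 × 100 = 44.444%
Salt term: 16.6 × (-0.469) = -7.785
GC term: 0.41 × 44.444 = 18.222; length term: −600/27 = −22.222
Tm = 81.5 + (-7.785) + 18.222 − 22.222 = 69.715 → 69.7°C

69.7°C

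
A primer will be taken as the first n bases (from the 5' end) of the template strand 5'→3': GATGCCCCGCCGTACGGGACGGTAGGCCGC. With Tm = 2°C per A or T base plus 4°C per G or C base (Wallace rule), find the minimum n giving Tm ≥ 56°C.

First 15 bases: GATGCCCCGCCGTAC → Tm = 52°C (< 56°C)
First 16 bases: GATGCCCCGCCGTACG → Tm = 56°C (≥ 56°C)
Since every base adds ≥2°C, Tm only increases with n, so the threshold is first crossed at n = 16.

n = 16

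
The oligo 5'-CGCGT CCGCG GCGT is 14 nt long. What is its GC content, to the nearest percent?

T=2, A=0, G=6, C=6
G+C = 6 + 6 = 12 out of 14 bases
%GC = 12/14 × 100 = 85.71% ≈ 86%

86%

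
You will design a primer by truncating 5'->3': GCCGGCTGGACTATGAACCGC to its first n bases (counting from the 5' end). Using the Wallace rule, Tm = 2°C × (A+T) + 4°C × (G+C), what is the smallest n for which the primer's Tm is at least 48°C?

n = 15

First 14 bases: GCCGGCTGGACTAT → Tm = 46°C (< 48°C)
First 15 bases: GCCGGCTGGACTATG → Tm = 50°C (≥ 48°C)
Since every base adds ≥2°C, Tm only increases with n, so the threshold is first crossed at n = 15.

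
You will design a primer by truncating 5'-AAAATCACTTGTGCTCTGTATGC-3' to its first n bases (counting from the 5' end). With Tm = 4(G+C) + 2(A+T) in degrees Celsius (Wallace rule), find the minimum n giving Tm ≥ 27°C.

First 10 bases: AAAATCACTT → Tm = 24°C (< 27°C)
First 11 bases: AAAATCACTTG → Tm = 28°C (≥ 27°C)
Each additional base adds 2°C (A/T) or 4°C (G/C), so Tm is non-decreasing in n; n = 11 is the first length to reach 27°C.

n = 11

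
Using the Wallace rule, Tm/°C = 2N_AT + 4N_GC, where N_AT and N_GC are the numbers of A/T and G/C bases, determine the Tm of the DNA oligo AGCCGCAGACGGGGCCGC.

Counting bases: C=7, A=3, G=8, T=0
AT pairs contribute 3, GC pairs contribute 15.
Tm = 2×3 + 4×15 = 66°C

66°C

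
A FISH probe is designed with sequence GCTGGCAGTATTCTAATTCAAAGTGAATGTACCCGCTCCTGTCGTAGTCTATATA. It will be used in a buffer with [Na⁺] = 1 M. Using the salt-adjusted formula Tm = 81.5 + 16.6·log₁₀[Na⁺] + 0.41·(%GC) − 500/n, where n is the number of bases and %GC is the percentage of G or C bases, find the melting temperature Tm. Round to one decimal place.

89.6°C

Length n = 55. Base counts: T=18, C=12, G=11, A=14
G+C = 23, so %GC = 23/55 × 100 = 41.818%
Salt term: 16.6 × (0) = 0
GC term: 0.41 × 41.818 = 17.145; length term: −500/55 = −9.091
Tm = 81.5 + (0) + 17.145 − 9.091 = 89.554 → 89.6°C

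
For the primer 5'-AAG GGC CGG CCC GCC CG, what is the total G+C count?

Base counts: A=2, C=8, G=7, T=0
G+C = 7 + 8 = 15

15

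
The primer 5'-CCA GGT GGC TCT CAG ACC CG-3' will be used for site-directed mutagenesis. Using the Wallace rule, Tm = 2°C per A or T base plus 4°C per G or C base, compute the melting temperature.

68°C

Base counts: C=8, T=3, A=3, G=6
So N_AT = 6 and N_GC = 14.
Tm = 2(6) + 4(14) = 12 + 56 = 68°C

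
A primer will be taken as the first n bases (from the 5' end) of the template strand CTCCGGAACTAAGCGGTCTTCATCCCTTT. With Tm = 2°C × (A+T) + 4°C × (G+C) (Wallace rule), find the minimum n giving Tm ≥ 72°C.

First 23 bases: CTCCGGAACTAAGCGGTCTTCAT → Tm = 70°C (< 72°C)
First 24 bases: CTCCGGAACTAAGCGGTCTTCATC → Tm = 74°C (≥ 72°C)
Since every base adds ≥2°C, Tm only increases with n, so the threshold is first crossed at n = 24.

n = 24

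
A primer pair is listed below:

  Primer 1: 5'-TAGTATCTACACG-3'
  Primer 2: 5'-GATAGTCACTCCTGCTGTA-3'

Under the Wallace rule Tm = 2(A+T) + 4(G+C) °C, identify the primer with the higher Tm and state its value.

Primer 1: A+T=8, G+C=5 → Tm = 2(8)+4(5) = 36°C
Primer 2: A+T=10, G+C=9 → Tm = 2(10)+4(9) = 56°C
36°C vs 56°C → primer 2 is higher.

Primer 2, 56°C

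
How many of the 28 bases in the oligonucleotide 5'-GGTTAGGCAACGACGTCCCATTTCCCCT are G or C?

Counting bases: C=10, A=5, T=7, G=6
G+C = 6 + 10 = 16

16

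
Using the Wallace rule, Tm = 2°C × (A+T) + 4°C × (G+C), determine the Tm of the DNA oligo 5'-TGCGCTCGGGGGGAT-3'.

52°C

T=3, G=8, A=1, C=3
A+T = 4, G+C = 11
Tm = 2(4) + 4(11) = 8 + 44 = 52°C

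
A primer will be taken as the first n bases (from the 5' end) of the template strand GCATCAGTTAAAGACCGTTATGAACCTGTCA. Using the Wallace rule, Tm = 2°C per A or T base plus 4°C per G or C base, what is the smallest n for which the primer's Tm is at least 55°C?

n = 20

First 19 bases: GCATCAGTTAAAGACCGTT → Tm = 54°C (< 55°C)
First 20 bases: GCATCAGTTAAAGACCGTTA → Tm = 56°C (≥ 55°C)
Each additional base adds 2°C (A/T) or 4°C (G/C), so Tm is non-decreasing in n; n = 20 is the first length to reach 55°C.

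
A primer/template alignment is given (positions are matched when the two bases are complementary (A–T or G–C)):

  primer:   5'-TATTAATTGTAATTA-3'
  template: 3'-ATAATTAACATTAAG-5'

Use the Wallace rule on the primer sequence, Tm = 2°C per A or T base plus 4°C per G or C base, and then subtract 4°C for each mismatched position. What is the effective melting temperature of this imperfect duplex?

28°C

Primer base counts: A=6, T=8, G=1, C=0 → A+T=14, G+C=1
Perfect-match Tm = 2(14) + 4(1) = 28 + 4 = 32°C
Mismatches (positions where the bases are not complementary): 1 (at position 15)
Effective Tm = 32 − 1×4 = 32 − 4 = 28°C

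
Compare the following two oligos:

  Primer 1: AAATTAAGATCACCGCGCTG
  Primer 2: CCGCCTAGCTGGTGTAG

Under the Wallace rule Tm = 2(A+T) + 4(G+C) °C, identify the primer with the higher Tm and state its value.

Primer 1: A+T=11, G+C=9 → Tm = 2(11)+4(9) = 58°C
Primer 2: A+T=6, G+C=11 → Tm = 2(6)+4(11) = 56°C
58°C vs 56°C → primer 1 is higher.

Primer 1, 58°C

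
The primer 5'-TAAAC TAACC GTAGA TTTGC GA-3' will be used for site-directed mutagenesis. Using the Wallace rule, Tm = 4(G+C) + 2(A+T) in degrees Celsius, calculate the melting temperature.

60°C

Counting bases: C=4, G=4, T=6, A=8
AT pairs contribute 14, GC pairs contribute 8.
Tm = 4·8 + 2·14 = 32 + 28 = 60°C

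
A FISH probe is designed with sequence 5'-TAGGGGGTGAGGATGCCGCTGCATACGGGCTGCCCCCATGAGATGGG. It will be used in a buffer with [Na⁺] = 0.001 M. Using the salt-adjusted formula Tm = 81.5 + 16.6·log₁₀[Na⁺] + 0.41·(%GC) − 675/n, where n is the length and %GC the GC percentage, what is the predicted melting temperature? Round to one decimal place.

44.4°C

Length n = 47. T=8, C=11, A=8, G=20
G+C = 31, so %GC = 31/47 × 100 = 65.957%
Salt term: 16.6 × (-3) = -49.8
GC term: 0.41 × 65.957 = 27.042; length term: −675/47 = −14.362
Tm = 81.5 + (-49.8) + 27.042 − 14.362 = 44.38 → 44.4°C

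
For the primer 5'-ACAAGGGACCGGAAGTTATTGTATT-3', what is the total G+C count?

C=3, G=7, T=7, A=8
G+C = 7 + 3 = 10

10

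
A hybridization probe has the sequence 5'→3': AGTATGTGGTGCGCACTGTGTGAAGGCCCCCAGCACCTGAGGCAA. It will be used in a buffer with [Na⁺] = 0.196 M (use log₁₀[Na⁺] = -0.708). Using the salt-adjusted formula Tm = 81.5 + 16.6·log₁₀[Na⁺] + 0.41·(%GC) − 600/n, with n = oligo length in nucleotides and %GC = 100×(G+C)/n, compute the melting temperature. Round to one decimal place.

81.0°C

Length n = 45. A=10, T=8, C=12, G=15
G+C = 27, so %GC = 27/45 × 100 = 60%
Salt term: 16.6 × (-0.708) = -11.753
GC term: 0.41 × 60 = 24.6; length term: −600/45 = −13.333
Tm = 81.5 + (-11.753) + 24.6 − 13.333 = 81.014 → 81.0°C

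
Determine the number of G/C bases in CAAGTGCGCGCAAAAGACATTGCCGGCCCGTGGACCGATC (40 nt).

Counting bases: G=12, T=5, C=13, A=10
Total G or C: 12 + 13 = 25

25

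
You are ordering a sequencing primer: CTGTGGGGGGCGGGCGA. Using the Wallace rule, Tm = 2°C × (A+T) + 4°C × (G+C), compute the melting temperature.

Base counts: C=3, A=1, G=11, T=2
A+T = 3, G+C = 14
Tm = 2×3 + 4×14 = 62°C

62°C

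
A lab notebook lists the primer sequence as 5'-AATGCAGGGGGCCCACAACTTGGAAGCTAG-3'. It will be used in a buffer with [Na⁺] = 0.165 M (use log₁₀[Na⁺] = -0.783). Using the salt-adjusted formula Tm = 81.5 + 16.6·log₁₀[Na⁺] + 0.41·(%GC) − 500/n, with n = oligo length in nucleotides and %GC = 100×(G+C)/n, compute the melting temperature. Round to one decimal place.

75.1°C

Length n = 30. Scanning the sequence gives C=7, T=4, A=9, G=10.
G+C = 17, so %GC = 17/30 × 100 = 56.667%
Salt term: 16.6 × (-0.783) = -12.998
GC term: 0.41 × 56.667 = 23.233; length term: −500/30 = −16.667
Tm = 81.5 + (-12.998) + 23.233 − 16.667 = 75.068 → 75.1°C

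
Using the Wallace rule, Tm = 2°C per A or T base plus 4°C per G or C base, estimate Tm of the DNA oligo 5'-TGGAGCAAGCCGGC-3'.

Scanning the sequence gives T=1, G=6, C=4, A=3.
AT pairs contribute 4, GC pairs contribute 10.
Tm = 2(4) + 4(10) = 8 + 40 = 48°C

48°C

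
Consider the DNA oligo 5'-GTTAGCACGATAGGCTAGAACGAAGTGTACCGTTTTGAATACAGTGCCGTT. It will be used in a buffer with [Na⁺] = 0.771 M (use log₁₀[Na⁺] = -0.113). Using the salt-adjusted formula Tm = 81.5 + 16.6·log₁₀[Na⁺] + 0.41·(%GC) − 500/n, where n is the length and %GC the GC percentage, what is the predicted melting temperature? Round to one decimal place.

Length n = 51. Scanning the sequence gives A=14, G=14, T=14, C=9.
G+C = 23, so %GC = 23/51 × 100 = 45.098%
Salt term: 16.6 × (-0.113) = -1.876
GC term: 0.41 × 45.098 = 18.49; length term: −500/51 = −9.804
Tm = 81.5 + (-1.876) + 18.49 − 9.804 = 88.31 → 88.3°C

88.3°C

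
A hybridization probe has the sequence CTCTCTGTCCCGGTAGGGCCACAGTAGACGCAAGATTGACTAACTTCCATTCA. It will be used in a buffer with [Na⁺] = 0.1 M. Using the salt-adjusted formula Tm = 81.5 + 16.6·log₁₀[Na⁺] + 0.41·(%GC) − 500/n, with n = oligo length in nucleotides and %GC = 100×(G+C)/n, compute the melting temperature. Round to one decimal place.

Length n = 53. G=11, A=13, C=16, T=13
G+C = 27, so %GC = 27/53 × 100 = 50.943%
Salt term: 16.6 × (-1) = -16.6
GC term: 0.41 × 50.943 = 20.887; length term: −500/53 = −9.434
Tm = 81.5 + (-16.6) + 20.887 − 9.434 = 76.353 → 76.4°C

76.4°C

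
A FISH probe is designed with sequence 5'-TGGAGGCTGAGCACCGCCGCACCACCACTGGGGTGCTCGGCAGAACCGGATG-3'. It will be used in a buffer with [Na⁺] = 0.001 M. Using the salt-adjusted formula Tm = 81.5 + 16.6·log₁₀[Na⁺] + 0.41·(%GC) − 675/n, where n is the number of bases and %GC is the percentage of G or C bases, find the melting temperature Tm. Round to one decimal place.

47.1°C

Length n = 52. Base counts: G=19, A=10, C=17, T=6
G+C = 36, so %GC = 36/52 × 100 = 69.231%
Salt term: 16.6 × (-3) = -49.8
GC term: 0.41 × 69.231 = 28.385; length term: −675/52 = −12.981
Tm = 81.5 + (-49.8) + 28.385 − 12.981 = 47.104 → 47.1°C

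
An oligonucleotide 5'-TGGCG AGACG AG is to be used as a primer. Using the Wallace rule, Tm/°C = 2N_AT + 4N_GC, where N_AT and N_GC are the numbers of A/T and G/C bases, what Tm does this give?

C=2, A=3, G=6, T=1
A+T = 4, G+C = 8
Tm = 2(4) + 4(8) = 8 + 32 = 40°C

40°C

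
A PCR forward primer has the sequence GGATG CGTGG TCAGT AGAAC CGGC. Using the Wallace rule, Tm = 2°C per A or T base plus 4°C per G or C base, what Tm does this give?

78°C

Counting bases: T=4, C=5, A=5, G=10
So N_AT = 9 and N_GC = 15.
Tm = 4·15 + 2·9 = 60 + 18 = 78°C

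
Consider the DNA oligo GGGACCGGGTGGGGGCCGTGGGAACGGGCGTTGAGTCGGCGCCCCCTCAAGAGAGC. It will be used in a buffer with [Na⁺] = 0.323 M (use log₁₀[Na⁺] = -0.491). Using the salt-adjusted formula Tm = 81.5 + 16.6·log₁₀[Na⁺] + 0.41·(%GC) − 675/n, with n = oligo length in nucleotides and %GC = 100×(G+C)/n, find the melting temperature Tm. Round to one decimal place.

Length n = 56. Counting bases: T=6, G=27, C=15, A=8
G+C = 42, so %GC = 42/56 × 100 = 75%
Salt term: 16.6 × (-0.491) = -8.151
GC term: 0.41 × 75 = 30.75; length term: −675/56 = −12.054
Tm = 81.5 + (-8.151) + 30.75 − 12.054 = 92.045 → 92.0°C

92.0°C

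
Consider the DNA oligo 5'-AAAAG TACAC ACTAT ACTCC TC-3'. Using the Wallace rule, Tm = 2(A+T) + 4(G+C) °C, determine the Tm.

Scanning the sequence gives G=1, A=9, C=7, T=5.
AT pairs contribute 14, GC pairs contribute 8.
Tm = 2×14 + 4×8 = 60°C

60°C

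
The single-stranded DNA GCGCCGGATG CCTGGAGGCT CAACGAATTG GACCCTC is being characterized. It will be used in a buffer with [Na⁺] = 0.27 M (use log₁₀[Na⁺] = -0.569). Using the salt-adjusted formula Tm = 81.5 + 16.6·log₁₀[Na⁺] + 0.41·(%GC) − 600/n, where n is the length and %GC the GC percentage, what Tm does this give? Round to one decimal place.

Length n = 37. Scanning the sequence gives A=7, G=12, T=6, C=12.
G+C = 24, so %GC = 24/37 × 100 = 64.865%
Salt term: 16.6 × (-0.569) = -9.445
GC term: 0.41 × 64.865 = 26.595; length term: −600/37 = −16.216
Tm = 81.5 + (-9.445) + 26.595 − 16.216 = 82.434 → 82.4°C

82.4°C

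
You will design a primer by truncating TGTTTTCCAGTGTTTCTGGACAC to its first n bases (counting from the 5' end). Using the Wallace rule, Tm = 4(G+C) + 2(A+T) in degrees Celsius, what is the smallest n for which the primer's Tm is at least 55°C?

First 19 bases: TGTTTTCCAGTGTTTCTGG → Tm = 54°C (< 55°C)
First 20 bases: TGTTTTCCAGTGTTTCTGGA → Tm = 56°C (≥ 55°C)
Since every base adds ≥2°C, Tm only increases with n, so the threshold is first crossed at n = 20.

n = 20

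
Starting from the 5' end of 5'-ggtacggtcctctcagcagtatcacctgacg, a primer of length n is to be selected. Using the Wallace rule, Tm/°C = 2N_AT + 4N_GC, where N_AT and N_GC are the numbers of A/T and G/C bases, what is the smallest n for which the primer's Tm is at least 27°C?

n = 9

First 8 bases: GGTACGGT → Tm = 26°C (< 27°C)
First 9 bases: GGTACGGTC → Tm = 30°C (≥ 27°C)
Since every base adds ≥2°C, Tm only increases with n, so the threshold is first crossed at n = 9.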